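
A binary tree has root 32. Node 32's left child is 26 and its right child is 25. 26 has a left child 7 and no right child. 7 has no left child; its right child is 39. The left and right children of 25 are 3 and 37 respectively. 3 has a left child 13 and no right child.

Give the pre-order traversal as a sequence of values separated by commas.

Pre-order visits the node, then its left subtree, then its right subtree.
Visit 32.
At 32: go left to 26.
  Visit 26.
  At 26: go left to 7.
    Visit 7.
    At 7: no left child.
    At 7: go right to 39.
      39 is a leaf — visit 39.
  At 26: no right child.
At 32: go right to 25.
  Visit 25.
  At 25: go left to 3.
    Visit 3.
    At 3: go left to 13.
      13 is a leaf — visit 13.
    At 3: no right child.
  At 25: go right to 37.
    37 is a leaf — visit 37.

32, 26, 7, 39, 25, 3, 13, 37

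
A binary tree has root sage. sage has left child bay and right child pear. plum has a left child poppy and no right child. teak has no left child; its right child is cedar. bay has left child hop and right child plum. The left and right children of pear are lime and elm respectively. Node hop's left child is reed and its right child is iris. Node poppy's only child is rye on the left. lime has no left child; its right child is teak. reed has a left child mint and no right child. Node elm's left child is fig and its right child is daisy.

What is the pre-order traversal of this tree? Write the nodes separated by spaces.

Pre-order visits the node, then its left subtree, then its right subtree.
Visit sage.
At sage: go left to bay.
  Visit bay.
  At bay: go left to hop.
    Visit hop.
    At hop: go left to reed.
      Visit reed.
      At reed: go left to mint.
        mint is a leaf — visit mint.
      At reed: no right child.
    At hop: go right to iris.
      iris is a leaf — visit iris.
  At bay: go right to plum.
    Visit plum.
    At plum: go left to poppy.
      Visit poppy.
      At poppy: go left to rye.
        rye is a leaf — visit rye.
      At poppy: no right child.
    At plum: no right child.
At sage: go right to pear.
  Visit pear.
  At pear: go left to lime.
    Visit lime.
    At lime: no left child.
    At lime: go right to teak.
      Visit teak.
      At teak: no left child.
      At teak: go right to cedar.
        cedar is a leaf — visit cedar.
  At pear: go right to elm.
    Visit elm.
    At elm: go left to fig.
      fig is a leaf — visit fig.
    At elm: go right to daisy.
      daisy is a leaf — visit daisy.

sage bay hop reed mint iris plum poppy rye pear lime teak cedar elm fig daisy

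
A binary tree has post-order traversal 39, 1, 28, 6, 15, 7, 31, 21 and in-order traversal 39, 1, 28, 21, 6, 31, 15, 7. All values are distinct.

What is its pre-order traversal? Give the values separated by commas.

21, 28, 1, 39, 31, 6, 7, 15

The last element of post-order is the root; it splits in-order into left and right subtrees.
Root 21: left subtree has 3 nodes {39, 1, 28}, right has 4 {6, 31, 15, 7}.
  Root 28: left subtree has 2 nodes {39, 1}, right has 0 { }.
    Root 1: left subtree has 1 node {39}, right has 0 { }.
  Root 31: left subtree has 1 node {6}, right has 2 {15, 7}.
    Root 7: left subtree has 1 node {15}, right has 0 { }.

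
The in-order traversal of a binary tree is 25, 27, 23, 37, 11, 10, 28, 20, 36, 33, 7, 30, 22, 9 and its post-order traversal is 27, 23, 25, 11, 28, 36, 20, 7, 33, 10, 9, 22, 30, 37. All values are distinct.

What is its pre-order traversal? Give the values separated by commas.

The last element of post-order is the root; it splits in-order into left and right subtrees.
Root 37: left subtree has 3 nodes {25, 27, 23}, right has 10 {11, 10, 28, 20, 36, 33, 7, 30, 22, 9}.
  Root 25: left subtree has 0 nodes { }, right has 2 {27, 23}.
    Root 23: left subtree has 1 node {27}, right has 0 { }.
  Root 30: left subtree has 7 nodes {11, 10, 28, 20, 36, 33, 7}, right has 2 {22, 9}.
    Root 10: left subtree has 1 node {11}, right has 5 {28, 20, 36, 33, 7}.
      Root 33: left subtree has 3 nodes {28, 20, 36}, right has 1 {7}.
        Root 20: left subtree has 1 node {28}, right has 1 {36}.
    Root 22: left subtree has 0 nodes { }, right has 1 {9}.

37, 25, 23, 27, 30, 10, 11, 33, 20, 28, 36, 7, 22, 9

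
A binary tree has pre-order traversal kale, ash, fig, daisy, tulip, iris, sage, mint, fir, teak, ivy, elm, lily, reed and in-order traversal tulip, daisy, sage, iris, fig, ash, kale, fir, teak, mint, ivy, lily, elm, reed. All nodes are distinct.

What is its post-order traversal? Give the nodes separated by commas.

tulip, sage, iris, daisy, fig, ash, teak, fir, lily, reed, elm, ivy, mint, kale

The first element of pre-order is the root; it splits in-order into left and right subtrees.
Root kale: left subtree has 6 nodes {tulip, daisy, sage, iris, fig, ash}, right has 7 {fir, teak, mint, ivy, lily, elm, reed}.
  Root ash: left subtree has 5 nodes {tulip, daisy, sage, iris, fig}, right has 0 { }.
    Root fig: left subtree has 4 nodes {tulip, daisy, sage, iris}, right has 0 { }.
      Root daisy: left subtree has 1 node {tulip}, right has 2 {sage, iris}.
        Root iris: left subtree has 1 node {sage}, right has 0 { }.
  Root mint: left subtree has 2 nodes {fir, teak}, right has 4 {ivy, lily, elm, reed}.
    Root fir: left subtree has 0 nodes { }, right has 1 {teak}.
    Root ivy: left subtree has 0 nodes { }, right has 3 {lily, elm, reed}.
      Root elm: left subtree has 1 node {lily}, right has 1 {reed}.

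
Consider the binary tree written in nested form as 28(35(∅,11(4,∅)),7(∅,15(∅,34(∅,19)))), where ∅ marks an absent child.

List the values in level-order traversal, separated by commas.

Level-order visits nodes level by level from the root, left to right within each level.
Level 0: 28
Level 1: 35, 7
Level 2: 11, 15
Level 3: 4, 34
Level 4: 19

28, 35, 7, 11, 15, 4, 34, 19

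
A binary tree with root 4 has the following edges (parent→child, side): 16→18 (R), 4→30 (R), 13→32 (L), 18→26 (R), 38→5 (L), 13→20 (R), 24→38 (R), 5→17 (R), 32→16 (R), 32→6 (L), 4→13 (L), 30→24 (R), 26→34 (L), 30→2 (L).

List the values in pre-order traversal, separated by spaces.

Pre-order visits the node, then its left subtree, then its right subtree.
Visit 4.
At 4: go left to 13.
  Visit 13.
  At 13: go left to 32.
    Visit 32.
    At 32: go left to 6.
      6 is a leaf — visit 6.
    At 32: go right to 16.
      Visit 16.
      At 16: no left child.
      At 16: go right to 18.
        Visit 18.
        At 18: no left child.
        At 18: go right to 26.
          Visit 26.
          At 26: go left to 34.
            34 is a leaf — visit 34.
          At 26: no right child.
  At 13: go right to 20.
    20 is a leaf — visit 20.
At 4: go right to 30.
  Visit 30.
  At 30: go left to 2.
    2 is a leaf — visit 2.
  At 30: go right to 24.
    Visit 24.
    At 24: no left child.
    At 24: go right to 38.
      Visit 38.
      At 38: go left to 5.
        Visit 5.
        At 5: no left child.
        At 5: go right to 17.
          17 is a leaf — visit 17.
      At 38: no right child.

4 13 32 6 16 18 26 34 20 30 2 24 38 5 17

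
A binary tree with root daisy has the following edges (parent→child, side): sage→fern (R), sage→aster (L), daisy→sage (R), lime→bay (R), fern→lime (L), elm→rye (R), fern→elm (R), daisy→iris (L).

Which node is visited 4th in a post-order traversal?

lime

Post-order visits the left subtree, then the right subtree, then the node.
At daisy: go left to iris.
  iris is a leaf — visit iris.
At daisy: go right to sage.
  At sage: go left to aster.
    aster is a leaf — visit aster.
  At sage: go right to fern.
    At fern: go left to lime.
      At lime: no left child.
      At lime: go right to bay.
        bay is a leaf — visit bay.
      Visit lime.
    At fern: go right to elm.
      At elm: no left child.
      At elm: go right to rye.
        rye is a leaf — visit rye.
      Visit elm.
    Visit fern.
  Visit sage.
Visit daisy.
Full post-order sequence: iris, aster, bay, lime, rye, elm, fern, sage, daisy.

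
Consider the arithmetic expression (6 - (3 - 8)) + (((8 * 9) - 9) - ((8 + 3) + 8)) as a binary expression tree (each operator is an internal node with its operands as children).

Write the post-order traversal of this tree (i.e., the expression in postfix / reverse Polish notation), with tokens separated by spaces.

6 3 8 - - 8 9 * 9 - 8 3 + 8 + - +

Post-order on an expression tree gives postfix notation: for each operator, emit left operand, right operand, then the operator.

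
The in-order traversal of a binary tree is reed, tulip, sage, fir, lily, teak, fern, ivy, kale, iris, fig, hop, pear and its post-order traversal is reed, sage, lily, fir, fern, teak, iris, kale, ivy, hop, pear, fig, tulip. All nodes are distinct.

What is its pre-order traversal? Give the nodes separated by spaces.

tulip reed fig ivy teak fir sage lily fern kale iris pear hop

The last element of post-order is the root; it splits in-order into left and right subtrees.
Root tulip: left subtree has 1 node {reed}, right has 11 {sage, fir, lily, teak, fern, ivy, kale, iris, fig, hop, pear}.
  Root fig: left subtree has 8 nodes {sage, fir, lily, teak, fern, ivy, kale, iris}, right has 2 {hop, pear}.
    Root ivy: left subtree has 5 nodes {sage, fir, lily, teak, fern}, right has 2 {kale, iris}.
      Root teak: left subtree has 3 nodes {sage, fir, lily}, right has 1 {fern}.
        Root fir: left subtree has 1 node {sage}, right has 1 {lily}.
      Root kale: left subtree has 0 nodes { }, right has 1 {iris}.
    Root pear: left subtree has 1 node {hop}, right has 0 { }.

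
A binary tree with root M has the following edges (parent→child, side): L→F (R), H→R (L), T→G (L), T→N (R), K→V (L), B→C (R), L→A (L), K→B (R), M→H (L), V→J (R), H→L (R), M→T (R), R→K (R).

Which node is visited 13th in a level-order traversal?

Level-order visits nodes level by level from the root, left to right within each level.
Level 0: M
Level 1: H, T
Level 2: R, L, G, N
Level 3: K, A, F
Level 4: V, B
Level 5: J, C
Full level-order sequence: M, H, T, R, L, G, N, K, A, F, V, B, J, C.

J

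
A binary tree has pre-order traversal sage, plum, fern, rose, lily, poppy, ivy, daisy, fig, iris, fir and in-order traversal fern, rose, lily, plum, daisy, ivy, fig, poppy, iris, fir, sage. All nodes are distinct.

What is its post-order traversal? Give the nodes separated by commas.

lily, rose, fern, daisy, fig, ivy, fir, iris, poppy, plum, sage

The first element of pre-order is the root; it splits in-order into left and right subtrees.
Root sage: left subtree has 10 nodes {fern, rose, lily, plum, daisy, ivy, fig, poppy, iris, fir}, right has 0 { }.
  Root plum: left subtree has 3 nodes {fern, rose, lily}, right has 6 {daisy, ivy, fig, poppy, iris, fir}.
    Root fern: left subtree has 0 nodes { }, right has 2 {rose, lily}.
      Root rose: left subtree has 0 nodes { }, right has 1 {lily}.
    Root poppy: left subtree has 3 nodes {daisy, ivy, fig}, right has 2 {iris, fir}.
      Root ivy: left subtree has 1 node {daisy}, right has 1 {fig}.
      Root iris: left subtree has 0 nodes { }, right has 1 {fir}.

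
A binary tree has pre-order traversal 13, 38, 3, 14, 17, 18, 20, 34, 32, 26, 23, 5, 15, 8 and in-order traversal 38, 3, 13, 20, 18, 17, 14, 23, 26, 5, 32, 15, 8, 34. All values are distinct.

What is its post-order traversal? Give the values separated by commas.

The first element of pre-order is the root; it splits in-order into left and right subtrees.
Root 13: left subtree has 2 nodes {38, 3}, right has 11 {20, 18, 17, 14, 23, 26, 5, 32, 15, 8, 34}.
  Root 38: left subtree has 0 nodes { }, right has 1 {3}.
  Root 14: left subtree has 3 nodes {20, 18, 17}, right has 7 {23, 26, 5, 32, 15, 8, 34}.
    Root 17: left subtree has 2 nodes {20, 18}, right has 0 { }.
      Root 18: left subtree has 1 node {20}, right has 0 { }.
    Root 34: left subtree has 6 nodes {23, 26, 5, 32, 15, 8}, right has 0 { }.
      Root 32: left subtree has 3 nodes {23, 26, 5}, right has 2 {15, 8}.
        Root 26: left subtree has 1 node {23}, right has 1 {5}.
        Root 15: left subtree has 0 nodes { }, right has 1 {8}.

3, 38, 20, 18, 17, 23, 5, 26, 8, 15, 32, 34, 14, 13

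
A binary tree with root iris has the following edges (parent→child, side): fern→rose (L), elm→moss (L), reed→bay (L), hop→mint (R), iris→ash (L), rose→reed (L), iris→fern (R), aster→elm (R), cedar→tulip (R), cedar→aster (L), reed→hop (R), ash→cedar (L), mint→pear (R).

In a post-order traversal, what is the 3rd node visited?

aster

Post-order visits the left subtree, then the right subtree, then the node.
At iris: go left to ash.
  At ash: go left to cedar.
    At cedar: go left to aster.
      At aster: no left child.
      At aster: go right to elm.
        At elm: go left to moss.
          moss is a leaf — visit moss.
        At elm: no right child.
        Visit elm.
      Visit aster.
    At cedar: go right to tulip.
      tulip is a leaf — visit tulip.
    Visit cedar.
  At ash: no right child.
  Visit ash.
At iris: go right to fern.
  At fern: go left to rose.
    At rose: go left to reed.
      At reed: go left to bay.
        bay is a leaf — visit bay.
      At reed: go right to hop.
        At hop: no left child.
        At hop: go right to mint.
          At mint: no left child.
          At mint: go right to pear.
            pear is a leaf — visit pear.
          Visit mint.
        Visit hop.
      Visit reed.
    At rose: no right child.
    Visit rose.
  At fern: no right child.
  Visit fern.
Visit iris.
Full post-order sequence: moss, elm, aster, tulip, cedar, ash, bay, pear, mint, hop, reed, rose, fern, iris.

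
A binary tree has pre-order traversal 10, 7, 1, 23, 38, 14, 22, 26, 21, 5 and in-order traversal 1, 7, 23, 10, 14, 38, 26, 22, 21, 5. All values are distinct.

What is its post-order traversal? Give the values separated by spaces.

1 23 7 14 26 5 21 22 38 10

The first element of pre-order is the root; it splits in-order into left and right subtrees.
Root 10: left subtree has 3 nodes {1, 7, 23}, right has 6 {14, 38, 26, 22, 21, 5}.
  Root 7: left subtree has 1 node {1}, right has 1 {23}.
  Root 38: left subtree has 1 node {14}, right has 4 {26, 22, 21, 5}.
    Root 22: left subtree has 1 node {26}, right has 2 {21, 5}.
      Root 21: left subtree has 0 nodes { }, right has 1 {5}.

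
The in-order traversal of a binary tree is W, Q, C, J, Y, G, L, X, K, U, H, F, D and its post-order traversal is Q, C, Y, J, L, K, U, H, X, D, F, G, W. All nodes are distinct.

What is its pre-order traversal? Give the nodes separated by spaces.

The last element of post-order is the root; it splits in-order into left and right subtrees.
Root W: left subtree has 0 nodes { }, right has 12 {Q, C, J, Y, G, L, X, K, U, H, F, D}.
  Root G: left subtree has 4 nodes {Q, C, J, Y}, right has 7 {L, X, K, U, H, F, D}.
    Root J: left subtree has 2 nodes {Q, C}, right has 1 {Y}.
      Root C: left subtree has 1 node {Q}, right has 0 { }.
    Root F: left subtree has 5 nodes {L, X, K, U, H}, right has 1 {D}.
      Root X: left subtree has 1 node {L}, right has 3 {K, U, H}.
        Root H: left subtree has 2 nodes {K, U}, right has 0 { }.
          Root U: left subtree has 1 node {K}, right has 0 { }.

W G J C Q Y F X L H U K D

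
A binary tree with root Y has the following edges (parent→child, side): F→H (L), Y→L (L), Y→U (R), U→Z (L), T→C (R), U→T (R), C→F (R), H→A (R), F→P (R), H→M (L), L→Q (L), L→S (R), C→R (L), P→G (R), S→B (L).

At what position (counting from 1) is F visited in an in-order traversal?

14

In-order visits the left subtree, then the node, then the right subtree.
At Y: go left to L.
  At L: go left to Q.
    Q is a leaf — visit Q.
  Visit L.
  At L: go right to S.
    At S: go left to B.
      B is a leaf — visit B.
    Visit S.
    At S: no right child.
Visit Y.
At Y: go right to U.
  At U: go left to Z.
    Z is a leaf — visit Z.
  Visit U.
  At U: go right to T.
    At T: no left child.
    Visit T.
    At T: go right to C.
      At C: go left to R.
        R is a leaf — visit R.
      Visit C.
      At C: go right to F.
        At F: go left to H.
          At H: go left to M.
            M is a leaf — visit M.
          Visit H.
          At H: go right to A.
            A is a leaf — visit A.
        Visit F.
        At F: go right to P.
          At P: no left child.
          Visit P.
          At P: go right to G.
            G is a leaf — visit G.
Full in-order sequence: Q, L, B, S, Y, Z, U, T, R, C, M, H, A, F, P, G.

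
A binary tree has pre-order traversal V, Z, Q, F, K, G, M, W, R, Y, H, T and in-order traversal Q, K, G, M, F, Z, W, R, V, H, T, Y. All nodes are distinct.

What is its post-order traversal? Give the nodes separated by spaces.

The first element of pre-order is the root; it splits in-order into left and right subtrees.
Root V: left subtree has 8 nodes {Q, K, G, M, F, Z, W, R}, right has 3 {H, T, Y}.
  Root Z: left subtree has 5 nodes {Q, K, G, M, F}, right has 2 {W, R}.
    Root Q: left subtree has 0 nodes { }, right has 4 {K, G, M, F}.
      Root F: left subtree has 3 nodes {K, G, M}, right has 0 { }.
        Root K: left subtree has 0 nodes { }, right has 2 {G, M}.
          Root G: left subtree has 0 nodes { }, right has 1 {M}.
    Root W: left subtree has 0 nodes { }, right has 1 {R}.
  Root Y: left subtree has 2 nodes {H, T}, right has 0 { }.
    Root H: left subtree has 0 nodes { }, right has 1 {T}.

M G K F Q R W Z T H Y V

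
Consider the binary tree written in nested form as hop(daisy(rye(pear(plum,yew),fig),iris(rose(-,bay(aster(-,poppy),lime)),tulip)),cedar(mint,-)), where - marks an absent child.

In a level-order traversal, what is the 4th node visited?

rye

Level-order visits nodes level by level from the root, left to right within each level.
Level 0: hop
Level 1: daisy, cedar
Level 2: rye, iris, mint
Level 3: pear, fig, rose, tulip
Level 4: plum, yew, bay
Level 5: aster, lime
Level 6: poppy
Full level-order sequence: hop, daisy, cedar, rye, iris, mint, pear, fig, rose, tulip, plum, yew, bay, aster, lime, poppy.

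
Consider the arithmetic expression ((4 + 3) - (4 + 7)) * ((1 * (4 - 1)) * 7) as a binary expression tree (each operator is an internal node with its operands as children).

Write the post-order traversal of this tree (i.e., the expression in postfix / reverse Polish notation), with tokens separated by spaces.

Post-order on an expression tree gives postfix notation: for each operator, emit left operand, right operand, then the operator.

4 3 + 4 7 + - 1 4 1 - * 7 * *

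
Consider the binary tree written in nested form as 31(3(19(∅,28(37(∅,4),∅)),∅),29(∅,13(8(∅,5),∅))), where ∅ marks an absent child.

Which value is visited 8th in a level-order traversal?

Level-order visits nodes level by level from the root, left to right within each level.
Level 0: 31
Level 1: 3, 29
Level 2: 19, 13
Level 3: 28, 8
Level 4: 37, 5
Level 5: 4
Full level-order sequence: 31, 3, 29, 19, 13, 28, 8, 37, 5, 4.

37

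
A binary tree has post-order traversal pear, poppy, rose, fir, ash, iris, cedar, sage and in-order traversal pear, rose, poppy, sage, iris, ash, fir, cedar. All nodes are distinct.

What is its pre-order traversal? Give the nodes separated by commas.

The last element of post-order is the root; it splits in-order into left and right subtrees.
Root sage: left subtree has 3 nodes {pear, rose, poppy}, right has 4 {iris, ash, fir, cedar}.
  Root rose: left subtree has 1 node {pear}, right has 1 {poppy}.
  Root cedar: left subtree has 3 nodes {iris, ash, fir}, right has 0 { }.
    Root iris: left subtree has 0 nodes { }, right has 2 {ash, fir}.
      Root ash: left subtree has 0 nodes { }, right has 1 {fir}.

sage, rose, pear, poppy, cedar, iris, ash, fir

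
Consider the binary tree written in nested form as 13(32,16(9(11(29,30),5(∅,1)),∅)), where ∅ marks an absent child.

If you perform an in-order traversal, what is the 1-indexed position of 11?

In-order visits the left subtree, then the node, then the right subtree.
At 13: go left to 32.
  32 is a leaf — visit 32.
Visit 13.
At 13: go right to 16.
  At 16: go left to 9.
    At 9: go left to 11.
      At 11: go left to 29.
        29 is a leaf — visit 29.
      Visit 11.
      At 11: go right to 30.
        30 is a leaf — visit 30.
    Visit 9.
    At 9: go right to 5.
      At 5: no left child.
      Visit 5.
      At 5: go right to 1.
        1 is a leaf — visit 1.
  Visit 16.
  At 16: no right child.
Full in-order sequence: 32, 13, 29, 11, 30, 9, 5, 1, 16.

4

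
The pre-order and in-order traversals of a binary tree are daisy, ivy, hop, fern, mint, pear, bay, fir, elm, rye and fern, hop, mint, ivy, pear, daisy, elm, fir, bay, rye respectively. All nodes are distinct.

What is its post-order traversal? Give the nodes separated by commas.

fern, mint, hop, pear, ivy, elm, fir, rye, bay, daisy

The first element of pre-order is the root; it splits in-order into left and right subtrees.
Root daisy: left subtree has 5 nodes {fern, hop, mint, ivy, pear}, right has 4 {elm, fir, bay, rye}.
  Root ivy: left subtree has 3 nodes {fern, hop, mint}, right has 1 {pear}.
    Root hop: left subtree has 1 node {fern}, right has 1 {mint}.
  Root bay: left subtree has 2 nodes {elm, fir}, right has 1 {rye}.
    Root fir: left subtree has 1 node {elm}, right has 0 { }.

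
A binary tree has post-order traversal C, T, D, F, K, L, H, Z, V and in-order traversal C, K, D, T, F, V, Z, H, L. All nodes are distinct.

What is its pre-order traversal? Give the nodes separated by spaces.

V K C F D T Z H L

The last element of post-order is the root; it splits in-order into left and right subtrees.
Root V: left subtree has 5 nodes {C, K, D, T, F}, right has 3 {Z, H, L}.
  Root K: left subtree has 1 node {C}, right has 3 {D, T, F}.
    Root F: left subtree has 2 nodes {D, T}, right has 0 { }.
      Root D: left subtree has 0 nodes { }, right has 1 {T}.
  Root Z: left subtree has 0 nodes { }, right has 2 {H, L}.
    Root H: left subtree has 0 nodes { }, right has 1 {L}.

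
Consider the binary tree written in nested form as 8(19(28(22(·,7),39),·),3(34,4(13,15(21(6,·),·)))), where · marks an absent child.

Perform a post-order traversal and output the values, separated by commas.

7, 22, 39, 28, 19, 34, 13, 6, 21, 15, 4, 3, 8

Post-order visits the left subtree, then the right subtree, then the node.
At 8: go left to 19.
  At 19: go left to 28.
    At 28: go left to 22.
      At 22: no left child.
      At 22: go right to 7.
        7 is a leaf — visit 7.
      Visit 22.
    At 28: go right to 39.
      39 is a leaf — visit 39.
    Visit 28.
  At 19: no right child.
  Visit 19.
At 8: go right to 3.
  At 3: go left to 34.
    34 is a leaf — visit 34.
  At 3: go right to 4.
    At 4: go left to 13.
      13 is a leaf — visit 13.
    At 4: go right to 15.
      At 15: go left to 21.
        At 21: go left to 6.
          6 is a leaf — visit 6.
        At 21: no right child.
        Visit 21.
      At 15: no right child.
      Visit 15.
    Visit 4.
  Visit 3.
Visit 8.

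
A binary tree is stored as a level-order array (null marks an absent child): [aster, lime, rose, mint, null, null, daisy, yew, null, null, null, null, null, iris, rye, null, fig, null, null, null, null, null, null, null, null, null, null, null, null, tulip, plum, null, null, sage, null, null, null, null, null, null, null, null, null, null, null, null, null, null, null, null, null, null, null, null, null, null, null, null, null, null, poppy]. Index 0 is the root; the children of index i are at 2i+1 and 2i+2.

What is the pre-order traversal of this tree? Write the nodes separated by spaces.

Pre-order visits the node, then its left subtree, then its right subtree.
Visit aster.
At aster: go left to lime.
  Visit lime.
  At lime: go left to mint.
    Visit mint.
    At mint: go left to yew.
      Visit yew.
      At yew: no left child.
      At yew: go right to fig.
        Visit fig.
        At fig: go left to sage.
          sage is a leaf — visit sage.
        At fig: no right child.
    At mint: no right child.
  At lime: no right child.
At aster: go right to rose.
  Visit rose.
  At rose: no left child.
  At rose: go right to daisy.
    Visit daisy.
    At daisy: go left to iris.
      iris is a leaf — visit iris.
    At daisy: go right to rye.
      Visit rye.
      At rye: go left to tulip.
        Visit tulip.
        At tulip: no left child.
        At tulip: go right to poppy.
          poppy is a leaf — visit poppy.
      At rye: go right to plum.
        plum is a leaf — visit plum.

aster lime mint yew fig sage rose daisy iris rye tulip poppy plum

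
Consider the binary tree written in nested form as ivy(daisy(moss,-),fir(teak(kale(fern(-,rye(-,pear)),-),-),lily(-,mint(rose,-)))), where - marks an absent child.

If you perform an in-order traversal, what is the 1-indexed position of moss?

1

In-order visits the left subtree, then the node, then the right subtree.
At ivy: go left to daisy.
  At daisy: go left to moss.
    moss is a leaf — visit moss.
  Visit daisy.
  At daisy: no right child.
Visit ivy.
At ivy: go right to fir.
  At fir: go left to teak.
    At teak: go left to kale.
      At kale: go left to fern.
        At fern: no left child.
        Visit fern.
        At fern: go right to rye.
          At rye: no left child.
          Visit rye.
          At rye: go right to pear.
            pear is a leaf — visit pear.
      Visit kale.
      At kale: no right child.
    Visit teak.
    At teak: no right child.
  Visit fir.
  At fir: go right to lily.
    At lily: no left child.
    Visit lily.
    At lily: go right to mint.
      At mint: go left to rose.
        rose is a leaf — visit rose.
      Visit mint.
      At mint: no right child.
Full in-order sequence: moss, daisy, ivy, fern, rye, pear, kale, teak, fir, lily, rose, mint.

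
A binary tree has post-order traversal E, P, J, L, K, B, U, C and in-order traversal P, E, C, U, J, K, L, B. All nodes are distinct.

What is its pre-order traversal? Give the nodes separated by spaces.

The last element of post-order is the root; it splits in-order into left and right subtrees.
Root C: left subtree has 2 nodes {P, E}, right has 5 {U, J, K, L, B}.
  Root P: left subtree has 0 nodes { }, right has 1 {E}.
  Root U: left subtree has 0 nodes { }, right has 4 {J, K, L, B}.
    Root B: left subtree has 3 nodes {J, K, L}, right has 0 { }.
      Root K: left subtree has 1 node {J}, right has 1 {L}.

C P E U B K J L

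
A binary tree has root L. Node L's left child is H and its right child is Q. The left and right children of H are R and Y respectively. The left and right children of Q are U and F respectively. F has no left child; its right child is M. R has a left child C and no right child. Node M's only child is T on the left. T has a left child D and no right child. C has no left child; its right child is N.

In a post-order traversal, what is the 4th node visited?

Y

Post-order visits the left subtree, then the right subtree, then the node.
At L: go left to H.
  At H: go left to R.
    At R: go left to C.
      At C: no left child.
      At C: go right to N.
        N is a leaf — visit N.
      Visit C.
    At R: no right child.
    Visit R.
  At H: go right to Y.
    Y is a leaf — visit Y.
  Visit H.
At L: go right to Q.
  At Q: go left to U.
    U is a leaf — visit U.
  At Q: go right to F.
    At F: no left child.
    At F: go right to M.
      At M: go left to T.
        At T: go left to D.
          D is a leaf — visit D.
        At T: no right child.
        Visit T.
      At M: no right child.
      Visit M.
    Visit F.
  Visit Q.
Visit L.
Full post-order sequence: N, C, R, Y, H, U, D, T, M, F, Q, L.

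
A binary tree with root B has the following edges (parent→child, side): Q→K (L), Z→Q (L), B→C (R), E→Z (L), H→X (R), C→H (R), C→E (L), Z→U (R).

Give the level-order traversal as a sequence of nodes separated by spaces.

B C E H Z X Q U K

Level-order visits nodes level by level from the root, left to right within each level.
Level 0: B
Level 1: C
Level 2: E, H
Level 3: Z, X
Level 4: Q, U
Level 5: K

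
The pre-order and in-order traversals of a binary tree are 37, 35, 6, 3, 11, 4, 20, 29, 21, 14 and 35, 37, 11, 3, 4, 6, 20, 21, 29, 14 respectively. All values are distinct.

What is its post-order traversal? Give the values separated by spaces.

The first element of pre-order is the root; it splits in-order into left and right subtrees.
Root 37: left subtree has 1 node {35}, right has 8 {11, 3, 4, 6, 20, 21, 29, 14}.
  Root 6: left subtree has 3 nodes {11, 3, 4}, right has 4 {20, 21, 29, 14}.
    Root 3: left subtree has 1 node {11}, right has 1 {4}.
    Root 20: left subtree has 0 nodes { }, right has 3 {21, 29, 14}.
      Root 29: left subtree has 1 node {21}, right has 1 {14}.

35 11 4 3 21 14 29 20 6 37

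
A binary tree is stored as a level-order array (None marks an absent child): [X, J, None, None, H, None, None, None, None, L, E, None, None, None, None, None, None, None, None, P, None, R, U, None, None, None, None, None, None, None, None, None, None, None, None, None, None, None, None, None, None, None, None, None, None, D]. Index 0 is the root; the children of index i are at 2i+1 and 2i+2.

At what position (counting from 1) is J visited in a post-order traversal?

8

Post-order visits the left subtree, then the right subtree, then the node.
At X: go left to J.
  At J: no left child.
  At J: go right to H.
    At H: go left to L.
      At L: go left to P.
        P is a leaf — visit P.
      At L: no right child.
      Visit L.
    At H: go right to E.
      At E: go left to R.
        R is a leaf — visit R.
      At E: go right to U.
        At U: go left to D.
          D is a leaf — visit D.
        At U: no right child.
        Visit U.
      Visit E.
    Visit H.
  Visit J.
At X: no right child.
Visit X.
Full post-order sequence: P, L, R, D, U, E, H, J, X.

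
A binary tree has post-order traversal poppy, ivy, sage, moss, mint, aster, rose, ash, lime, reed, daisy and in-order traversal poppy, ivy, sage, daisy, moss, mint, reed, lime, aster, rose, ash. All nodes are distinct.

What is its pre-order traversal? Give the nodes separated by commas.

daisy, sage, ivy, poppy, reed, mint, moss, lime, ash, rose, aster

The last element of post-order is the root; it splits in-order into left and right subtrees.
Root daisy: left subtree has 3 nodes {poppy, ivy, sage}, right has 7 {moss, mint, reed, lime, aster, rose, ash}.
  Root sage: left subtree has 2 nodes {poppy, ivy}, right has 0 { }.
    Root ivy: left subtree has 1 node {poppy}, right has 0 { }.
  Root reed: left subtree has 2 nodes {moss, mint}, right has 4 {lime, aster, rose, ash}.
    Root mint: left subtree has 1 node {moss}, right has 0 { }.
    Root lime: left subtree has 0 nodes { }, right has 3 {aster, rose, ash}.
      Root ash: left subtree has 2 nodes {aster, rose}, right has 0 { }.
        Root rose: left subtree has 1 node {aster}, right has 0 { }.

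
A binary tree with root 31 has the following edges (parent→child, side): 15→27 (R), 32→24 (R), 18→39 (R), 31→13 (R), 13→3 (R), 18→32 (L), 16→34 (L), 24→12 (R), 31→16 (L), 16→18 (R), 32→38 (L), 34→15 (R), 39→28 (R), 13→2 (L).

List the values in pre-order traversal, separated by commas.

31, 16, 34, 15, 27, 18, 32, 38, 24, 12, 39, 28, 13, 2, 3

Pre-order visits the node, then its left subtree, then its right subtree.
Visit 31.
At 31: go left to 16.
  Visit 16.
  At 16: go left to 34.
    Visit 34.
    At 34: no left child.
    At 34: go right to 15.
      Visit 15.
      At 15: no left child.
      At 15: go right to 27.
        27 is a leaf — visit 27.
  At 16: go right to 18.
    Visit 18.
    At 18: go left to 32.
      Visit 32.
      At 32: go left to 38.
        38 is a leaf — visit 38.
      At 32: go right to 24.
        Visit 24.
        At 24: no left child.
        At 24: go right to 12.
          12 is a leaf — visit 12.
    At 18: go right to 39.
      Visit 39.
      At 39: no left child.
      At 39: go right to 28.
        28 is a leaf — visit 28.
At 31: go right to 13.
  Visit 13.
  At 13: go left to 2.
    2 is a leaf — visit 2.
  At 13: go right to 3.
    3 is a leaf — visit 3.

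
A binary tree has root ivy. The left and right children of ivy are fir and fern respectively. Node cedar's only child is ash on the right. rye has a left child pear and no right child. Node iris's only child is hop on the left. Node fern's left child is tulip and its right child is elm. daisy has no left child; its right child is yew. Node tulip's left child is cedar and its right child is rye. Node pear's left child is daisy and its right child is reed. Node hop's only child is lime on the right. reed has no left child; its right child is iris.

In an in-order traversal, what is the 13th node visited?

In-order visits the left subtree, then the node, then the right subtree.
At ivy: go left to fir.
  fir is a leaf — visit fir.
Visit ivy.
At ivy: go right to fern.
  At fern: go left to tulip.
    At tulip: go left to cedar.
      At cedar: no left child.
      Visit cedar.
      At cedar: go right to ash.
        ash is a leaf — visit ash.
    Visit tulip.
    At tulip: go right to rye.
      At rye: go left to pear.
        At pear: go left to daisy.
          At daisy: no left child.
          Visit daisy.
          At daisy: go right to yew.
            yew is a leaf — visit yew.
        Visit pear.
        At pear: go right to reed.
          At reed: no left child.
          Visit reed.
          At reed: go right to iris.
            At iris: go left to hop.
              At hop: no left child.
              Visit hop.
              At hop: go right to lime.
                lime is a leaf — visit lime.
            Visit iris.
            At iris: no right child.
      Visit rye.
      At rye: no right child.
  Visit fern.
  At fern: go right to elm.
    elm is a leaf — visit elm.
Full in-order sequence: fir, ivy, cedar, ash, tulip, daisy, yew, pear, reed, hop, lime, iris, rye, fern, elm.

rye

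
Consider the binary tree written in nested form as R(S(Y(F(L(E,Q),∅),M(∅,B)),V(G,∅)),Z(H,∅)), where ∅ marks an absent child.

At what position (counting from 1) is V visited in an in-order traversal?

In-order visits the left subtree, then the node, then the right subtree.
At R: go left to S.
  At S: go left to Y.
    At Y: go left to F.
      At F: go left to L.
        At L: go left to E.
          E is a leaf — visit E.
        Visit L.
        At L: go right to Q.
          Q is a leaf — visit Q.
      Visit F.
      At F: no right child.
    Visit Y.
    At Y: go right to M.
      At M: no left child.
      Visit M.
      At M: go right to B.
        B is a leaf — visit B.
  Visit S.
  At S: go right to V.
    At V: go left to G.
      G is a leaf — visit G.
    Visit V.
    At V: no right child.
Visit R.
At R: go right to Z.
  At Z: go left to H.
    H is a leaf — visit H.
  Visit Z.
  At Z: no right child.
Full in-order sequence: E, L, Q, F, Y, M, B, S, G, V, R, H, Z.

10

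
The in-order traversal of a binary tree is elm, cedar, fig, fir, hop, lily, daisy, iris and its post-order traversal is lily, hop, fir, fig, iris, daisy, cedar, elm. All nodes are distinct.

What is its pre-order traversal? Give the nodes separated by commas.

elm, cedar, daisy, fig, fir, hop, lily, iris

The last element of post-order is the root; it splits in-order into left and right subtrees.
Root elm: left subtree has 0 nodes { }, right has 7 {cedar, fig, fir, hop, lily, daisy, iris}.
  Root cedar: left subtree has 0 nodes { }, right has 6 {fig, fir, hop, lily, daisy, iris}.
    Root daisy: left subtree has 4 nodes {fig, fir, hop, lily}, right has 1 {iris}.
      Root fig: left subtree has 0 nodes { }, right has 3 {fir, hop, lily}.
        Root fir: left subtree has 0 nodes { }, right has 2 {hop, lily}.
          Root hop: left subtree has 0 nodes { }, right has 1 {lily}.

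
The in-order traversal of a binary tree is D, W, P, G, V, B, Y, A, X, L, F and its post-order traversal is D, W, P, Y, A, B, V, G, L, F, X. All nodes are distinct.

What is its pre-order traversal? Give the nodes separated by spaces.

X G P W D V B A Y F L

The last element of post-order is the root; it splits in-order into left and right subtrees.
Root X: left subtree has 8 nodes {D, W, P, G, V, B, Y, A}, right has 2 {L, F}.
  Root G: left subtree has 3 nodes {D, W, P}, right has 4 {V, B, Y, A}.
    Root P: left subtree has 2 nodes {D, W}, right has 0 { }.
      Root W: left subtree has 1 node {D}, right has 0 { }.
    Root V: left subtree has 0 nodes { }, right has 3 {B, Y, A}.
      Root B: left subtree has 0 nodes { }, right has 2 {Y, A}.
        Root A: left subtree has 1 node {Y}, right has 0 { }.
  Root F: left subtree has 1 node {L}, right has 0 { }.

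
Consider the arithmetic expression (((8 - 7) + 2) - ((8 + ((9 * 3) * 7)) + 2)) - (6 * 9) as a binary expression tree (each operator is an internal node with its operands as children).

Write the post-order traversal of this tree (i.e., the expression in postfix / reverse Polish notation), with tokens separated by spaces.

8 7 - 2 + 8 9 3 * 7 * + 2 + - 6 9 * -

Post-order on an expression tree gives postfix notation: for each operator, emit left operand, right operand, then the operator.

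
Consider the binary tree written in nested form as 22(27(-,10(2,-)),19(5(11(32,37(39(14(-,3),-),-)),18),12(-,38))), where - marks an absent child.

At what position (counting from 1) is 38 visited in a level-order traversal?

10

Level-order visits nodes level by level from the root, left to right within each level.
Level 0: 22
Level 1: 27, 19
Level 2: 10, 5, 12
Level 3: 2, 11, 18, 38
Level 4: 32, 37
Level 5: 39
Level 6: 14
Level 7: 3
Full level-order sequence: 22, 27, 19, 10, 5, 12, 2, 11, 18, 38, 32, 37, 39, 14, 3.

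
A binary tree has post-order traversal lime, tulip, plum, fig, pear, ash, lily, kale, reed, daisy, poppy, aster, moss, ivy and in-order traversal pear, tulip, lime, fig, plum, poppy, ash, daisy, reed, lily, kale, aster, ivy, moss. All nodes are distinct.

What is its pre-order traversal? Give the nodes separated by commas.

The last element of post-order is the root; it splits in-order into left and right subtrees.
Root ivy: left subtree has 12 nodes {pear, tulip, lime, fig, plum, poppy, ash, daisy, reed, lily, kale, aster}, right has 1 {moss}.
  Root aster: left subtree has 11 nodes {pear, tulip, lime, fig, plum, poppy, ash, daisy, reed, lily, kale}, right has 0 { }.
    Root poppy: left subtree has 5 nodes {pear, tulip, lime, fig, plum}, right has 5 {ash, daisy, reed, lily, kale}.
      Root pear: left subtree has 0 nodes { }, right has 4 {tulip, lime, fig, plum}.
        Root fig: left subtree has 2 nodes {tulip, lime}, right has 1 {plum}.
          Root tulip: left subtree has 0 nodes { }, right has 1 {lime}.
      Root daisy: left subtree has 1 node {ash}, right has 3 {reed, lily, kale}.
        Root reed: left subtree has 0 nodes { }, right has 2 {lily, kale}.
          Root kale: left subtree has 1 node {lily}, right has 0 { }.

ivy, aster, poppy, pear, fig, tulip, lime, plum, daisy, ash, reed, kale, lily, moss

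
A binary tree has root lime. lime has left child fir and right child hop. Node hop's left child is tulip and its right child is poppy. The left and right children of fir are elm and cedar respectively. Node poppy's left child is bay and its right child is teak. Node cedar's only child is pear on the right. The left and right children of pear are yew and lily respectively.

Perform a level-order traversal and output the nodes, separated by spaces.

lime fir hop elm cedar tulip poppy pear bay teak yew lily

Level-order visits nodes level by level from the root, left to right within each level.
Level 0: lime
Level 1: fir, hop
Level 2: elm, cedar, tulip, poppy
Level 3: pear, bay, teak
Level 4: yew, lily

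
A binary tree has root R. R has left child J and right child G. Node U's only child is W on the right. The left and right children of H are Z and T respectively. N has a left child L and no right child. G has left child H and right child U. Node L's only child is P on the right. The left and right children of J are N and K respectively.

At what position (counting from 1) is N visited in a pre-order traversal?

Pre-order visits the node, then its left subtree, then its right subtree.
Visit R.
At R: go left to J.
  Visit J.
  At J: go left to N.
    Visit N.
    At N: go left to L.
      Visit L.
      At L: no left child.
      At L: go right to P.
        P is a leaf — visit P.
    At N: no right child.
  At J: go right to K.
    K is a leaf — visit K.
At R: go right to G.
  Visit G.
  At G: go left to H.
    Visit H.
    At H: go left to Z.
      Z is a leaf — visit Z.
    At H: go right to T.
      T is a leaf — visit T.
  At G: go right to U.
    Visit U.
    At U: no left child.
    At U: go right to W.
      W is a leaf — visit W.
Full pre-order sequence: R, J, N, L, P, K, G, H, Z, T, U, W.

3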